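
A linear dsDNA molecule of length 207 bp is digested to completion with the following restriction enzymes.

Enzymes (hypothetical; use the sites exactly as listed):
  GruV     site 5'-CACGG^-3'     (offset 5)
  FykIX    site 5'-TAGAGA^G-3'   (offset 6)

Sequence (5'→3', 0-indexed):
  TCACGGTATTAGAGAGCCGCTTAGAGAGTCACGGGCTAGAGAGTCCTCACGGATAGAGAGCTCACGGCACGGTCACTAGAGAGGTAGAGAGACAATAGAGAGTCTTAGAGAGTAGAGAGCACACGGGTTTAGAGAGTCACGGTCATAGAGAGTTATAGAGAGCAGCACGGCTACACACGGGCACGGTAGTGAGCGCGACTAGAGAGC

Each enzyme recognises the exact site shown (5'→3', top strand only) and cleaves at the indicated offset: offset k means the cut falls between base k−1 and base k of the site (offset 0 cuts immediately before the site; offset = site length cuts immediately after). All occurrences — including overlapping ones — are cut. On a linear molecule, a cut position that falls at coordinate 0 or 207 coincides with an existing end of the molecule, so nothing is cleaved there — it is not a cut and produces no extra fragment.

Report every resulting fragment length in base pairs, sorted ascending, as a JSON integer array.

[2,5,6,6,7,7,7,7,8,8,8,8,9,9,9,9,10,10,10,10,10,11,12,19]

Per-enzyme occurrences:
  GruV CACGG/5: at [1, 29, 47, 62, 67, 121, 137, 165, 175, 181] ⇒ [6, 34, 52, 67, 72, 126, 142, 170, 180, 186]
  FykIX TAGAGAG/6: at [9, 21, 36, 53, 76, 84, 95, 105, 112, 129, 145, 155, 199] ⇒ [15, 27, 42, 59, 82, 90, 101, 111, 118, 135, 151, 161, 205]

All cut coordinates (distinct, sorted): [6, 15, 27, 34, 42, 52, 59, 67, 72, 82, 90, 101, 111, 118, 126, 135, 142, 151, 161, 170, 180, 186, 205]

Fragments:
  [0,6): 6 bp
  [6,15): 9 bp
  [15,27): 12 bp
  [27,34): 7 bp
  [34,42): 8 bp
  [42,52): 10 bp
  [52,59): 7 bp
  [59,67): 8 bp
  [67,72): 5 bp
  [72,82): 10 bp
  [82,90): 8 bp
  [90,101): 11 bp
  [101,111): 10 bp
  [111,118): 7 bp
  [118,126): 8 bp
  [126,135): 9 bp
  [135,142): 7 bp
  [142,151): 9 bp
  [151,161): 10 bp
  [161,170): 9 bp
  [170,180): 10 bp
  [180,186): 6 bp
  [186,205): 19 bp
  [205,207): 2 bp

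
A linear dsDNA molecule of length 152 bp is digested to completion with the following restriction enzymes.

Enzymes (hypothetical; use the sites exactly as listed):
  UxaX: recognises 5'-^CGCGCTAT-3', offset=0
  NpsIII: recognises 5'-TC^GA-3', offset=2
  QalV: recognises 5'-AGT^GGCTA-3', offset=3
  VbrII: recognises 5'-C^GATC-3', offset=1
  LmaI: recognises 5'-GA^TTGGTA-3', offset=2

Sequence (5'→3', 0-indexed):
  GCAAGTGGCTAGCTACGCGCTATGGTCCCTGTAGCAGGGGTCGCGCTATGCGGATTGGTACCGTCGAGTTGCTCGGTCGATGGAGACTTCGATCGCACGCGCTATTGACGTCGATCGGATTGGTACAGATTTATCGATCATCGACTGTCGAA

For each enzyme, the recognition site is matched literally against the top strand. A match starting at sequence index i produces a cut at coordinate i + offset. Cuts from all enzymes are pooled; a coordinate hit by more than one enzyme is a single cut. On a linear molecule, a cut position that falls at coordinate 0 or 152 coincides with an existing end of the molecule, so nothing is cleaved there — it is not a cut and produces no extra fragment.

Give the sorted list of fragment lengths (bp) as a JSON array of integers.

[3,6,7,7,7,7,9,11,12,13,13,15,16,26]

Scan for sites:
  UxaX CGCGCTAT/0: at [15, 41, 97] ⇒ [15, 41, 97]
  NpsIII TCGA/2: at [63, 76, 88, 110, 133, 140, 147] ⇒ [65, 78, 90, 112, 135, 142, 149]
  QalV AGTGGCTA/3: at [3] ⇒ [6]
  VbrII CGATC/1: at [89, 111, 134] ⇒ [90, 112, 135]
  LmaI GATTGGTA/2: at [52, 117] ⇒ [54, 119]

All cut coordinates (distinct, sorted): [6, 15, 41, 54, 65, 78, 90, 97, 112, 119, 135, 142, 149]

Fragments:
  [0,6): 6 bp
  [6,15): 9 bp
  [15,41): 26 bp
  [41,54): 13 bp
  [54,65): 11 bp
  [65,78): 13 bp
  [78,90): 12 bp
  [90,97): 7 bp
  [97,112): 15 bp
  [112,119): 7 bp
  [119,135): 16 bp
  [135,142): 7 bp
  [142,149): 7 bp
  [149,152): 3 bp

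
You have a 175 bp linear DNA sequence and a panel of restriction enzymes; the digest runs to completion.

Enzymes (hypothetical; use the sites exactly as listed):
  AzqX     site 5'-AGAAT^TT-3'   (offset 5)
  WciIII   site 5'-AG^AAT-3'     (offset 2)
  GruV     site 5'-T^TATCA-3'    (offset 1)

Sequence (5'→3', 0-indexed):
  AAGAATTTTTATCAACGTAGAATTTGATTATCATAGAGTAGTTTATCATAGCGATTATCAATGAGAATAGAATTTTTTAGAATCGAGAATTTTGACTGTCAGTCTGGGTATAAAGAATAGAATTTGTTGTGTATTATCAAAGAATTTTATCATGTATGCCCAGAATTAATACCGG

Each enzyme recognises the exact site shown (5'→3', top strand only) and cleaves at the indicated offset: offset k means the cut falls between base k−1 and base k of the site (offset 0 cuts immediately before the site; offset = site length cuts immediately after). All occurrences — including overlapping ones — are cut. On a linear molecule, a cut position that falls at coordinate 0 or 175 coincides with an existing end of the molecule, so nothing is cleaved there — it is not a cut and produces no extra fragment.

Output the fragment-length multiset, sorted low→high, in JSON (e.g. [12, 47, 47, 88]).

[2,3,3,3,3,3,3,3,3,5,5,5,7,7,8,10,11,11,12,12,15,16,25]

Scan for sites:
  AzqX (AGAATTT, off=5): starts [1, 18, 68, 85, 118, 140] → cuts [6, 23, 73, 90, 123, 145]
  WciIII (AGAAT, off=2): starts [1, 18, 63, 68, 78, 85, 113, 118, 140, 161] → cuts [3, 20, 65, 70, 80, 87, 115, 120, 142, 163]
  GruV (TTATCA, off=1): starts [8, 27, 42, 54, 133, 146] → cuts [9, 28, 43, 55, 134, 147]

Pooled cuts: [3, 6, 9, 20, 23, 28, 43, 55, 65, 70, 73, 80, 87, 90, 115, 120, 123, 134, 142, 145, 147, 163]

Fragments:
  [0,3): 3 bp
  [3,6): 3 bp
  [6,9): 3 bp
  [9,20): 11 bp
  [20,23): 3 bp
  [23,28): 5 bp
  [28,43): 15 bp
  [43,55): 12 bp
  [55,65): 10 bp
  [65,70): 5 bp
  [70,73): 3 bp
  [73,80): 7 bp
  [80,87): 7 bp
  [87,90): 3 bp
  [90,115): 25 bp
  [115,120): 5 bp
  [120,123): 3 bp
  [123,134): 11 bp
  [134,142): 8 bp
  [142,145): 3 bp
  [145,147): 2 bp
  [147,163): 16 bp
  [163,175): 12 bp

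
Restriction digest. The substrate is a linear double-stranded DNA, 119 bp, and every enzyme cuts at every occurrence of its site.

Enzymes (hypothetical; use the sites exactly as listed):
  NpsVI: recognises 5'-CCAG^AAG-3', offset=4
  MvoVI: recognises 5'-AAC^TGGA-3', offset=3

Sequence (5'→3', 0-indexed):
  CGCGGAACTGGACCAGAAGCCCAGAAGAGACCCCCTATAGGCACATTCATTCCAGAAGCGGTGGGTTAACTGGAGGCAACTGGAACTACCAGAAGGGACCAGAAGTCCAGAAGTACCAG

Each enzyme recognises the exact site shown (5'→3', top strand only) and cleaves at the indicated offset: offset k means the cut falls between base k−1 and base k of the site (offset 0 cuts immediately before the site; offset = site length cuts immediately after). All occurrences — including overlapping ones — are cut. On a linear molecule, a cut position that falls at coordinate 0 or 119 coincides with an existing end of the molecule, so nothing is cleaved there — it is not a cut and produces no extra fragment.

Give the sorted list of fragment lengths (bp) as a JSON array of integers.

Per-enzyme occurrences:
  NpsVI CCAGAAG/4: at [12, 20, 51, 88, 98, 106] ⇒ [16, 24, 55, 92, 102, 110]
  MvoVI AACTGGA/3: at [5, 67, 77] ⇒ [8, 70, 80]

All cut coordinates (distinct, sorted): [8, 16, 24, 55, 70, 80, 92, 102, 110]

Fragments:
  [0,8): 8 bp
  [8,16): 8 bp
  [16,24): 8 bp
  [24,55): 31 bp
  [55,70): 15 bp
  [70,80): 10 bp
  [80,92): 12 bp
  [92,102): 10 bp
  [102,110): 8 bp
  [110,119): 9 bp

[8,8,8,8,9,10,10,12,15,31]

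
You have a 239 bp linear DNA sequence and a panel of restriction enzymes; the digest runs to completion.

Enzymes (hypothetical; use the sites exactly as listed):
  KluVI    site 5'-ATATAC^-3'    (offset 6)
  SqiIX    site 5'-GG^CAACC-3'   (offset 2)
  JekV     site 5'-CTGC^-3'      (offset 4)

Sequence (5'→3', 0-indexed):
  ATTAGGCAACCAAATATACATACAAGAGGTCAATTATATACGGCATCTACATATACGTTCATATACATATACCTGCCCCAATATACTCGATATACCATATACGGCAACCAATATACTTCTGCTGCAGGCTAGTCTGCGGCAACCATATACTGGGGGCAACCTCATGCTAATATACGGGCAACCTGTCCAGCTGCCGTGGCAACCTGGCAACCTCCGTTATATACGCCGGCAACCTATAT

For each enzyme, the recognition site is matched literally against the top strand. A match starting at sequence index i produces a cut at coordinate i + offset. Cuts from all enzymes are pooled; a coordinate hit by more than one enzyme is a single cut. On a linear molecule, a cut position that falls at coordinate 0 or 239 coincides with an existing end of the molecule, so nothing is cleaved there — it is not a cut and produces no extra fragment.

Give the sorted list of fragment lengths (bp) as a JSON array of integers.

Site scan:
  KluVI (ATATAC, off=6): starts [13, 35, 50, 60, 66, 80, 89, 96, 110, 144, 169, 218] → cuts [19, 41, 56, 66, 72, 86, 95, 102, 116, 150, 175, 224]
  SqiIX (GGCAACC, off=2): starts [4, 102, 137, 154, 176, 197, 205, 227] → cuts [6, 104, 139, 156, 178, 199, 207, 229]
  JekV (CTGC, off=4): starts [72, 118, 121, 133, 190] → cuts [76, 122, 125, 137, 194]

Pooled cuts: [6, 19, 41, 56, 66, 72, 76, 86, 95, 102, 104, 116, 122, 125, 137, 139, 150, 156, 175, 178, 194, 199, 207, 224, 229]

Fragments:
  [0,6): 6 bp
  [6,19): 13 bp
  [19,41): 22 bp
  [41,56): 15 bp
  [56,66): 10 bp
  [66,72): 6 bp
  [72,76): 4 bp
  [76,86): 10 bp
  [86,95): 9 bp
  [95,102): 7 bp
  [102,104): 2 bp
  [104,116): 12 bp
  [116,122): 6 bp
  [122,125): 3 bp
  [125,137): 12 bp
  [137,139): 2 bp
  [139,150): 11 bp
  [150,156): 6 bp
  [156,175): 19 bp
  [175,178): 3 bp
  [178,194): 16 bp
  [194,199): 5 bp
  [199,207): 8 bp
  [207,224): 17 bp
  [224,229): 5 bp
  [229,239): 10 bp

[2,2,3,3,4,5,5,6,6,6,6,7,8,9,10,10,10,11,12,12,13,15,16,17,19,22]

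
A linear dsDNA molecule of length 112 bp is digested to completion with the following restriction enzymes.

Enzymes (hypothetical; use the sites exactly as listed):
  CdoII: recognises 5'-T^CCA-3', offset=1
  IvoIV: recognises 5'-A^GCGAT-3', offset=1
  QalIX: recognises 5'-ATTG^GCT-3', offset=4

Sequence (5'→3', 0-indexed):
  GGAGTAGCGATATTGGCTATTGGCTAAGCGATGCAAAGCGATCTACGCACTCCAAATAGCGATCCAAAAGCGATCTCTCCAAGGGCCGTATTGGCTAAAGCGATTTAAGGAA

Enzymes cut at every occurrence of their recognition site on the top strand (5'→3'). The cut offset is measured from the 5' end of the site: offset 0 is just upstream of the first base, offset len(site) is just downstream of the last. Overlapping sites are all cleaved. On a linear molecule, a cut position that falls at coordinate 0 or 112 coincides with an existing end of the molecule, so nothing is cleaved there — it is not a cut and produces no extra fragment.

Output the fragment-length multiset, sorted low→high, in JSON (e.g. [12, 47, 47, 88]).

Site scan:
  CdoII TCCA/1: at [50, 62, 77] ⇒ [51, 63, 78]
  IvoIV AGCGAT/1: at [5, 26, 36, 57, 68, 98] ⇒ [6, 27, 37, 58, 69, 99]
  QalIX ATTGGCT/4: at [11, 18, 89] ⇒ [15, 22, 93]

All cut coordinates (distinct, sorted): [6, 15, 22, 27, 37, 51, 58, 63, 69, 78, 93, 99]

Fragments:
  [0,6): 6 bp
  [6,15): 9 bp
  [15,22): 7 bp
  [22,27): 5 bp
  [27,37): 10 bp
  [37,51): 14 bp
  [51,58): 7 bp
  [58,63): 5 bp
  [63,69): 6 bp
  [69,78): 9 bp
  [78,93): 15 bp
  [93,99): 6 bp
  [99,112): 13 bp

[5,5,6,6,6,7,7,9,9,10,13,14,15]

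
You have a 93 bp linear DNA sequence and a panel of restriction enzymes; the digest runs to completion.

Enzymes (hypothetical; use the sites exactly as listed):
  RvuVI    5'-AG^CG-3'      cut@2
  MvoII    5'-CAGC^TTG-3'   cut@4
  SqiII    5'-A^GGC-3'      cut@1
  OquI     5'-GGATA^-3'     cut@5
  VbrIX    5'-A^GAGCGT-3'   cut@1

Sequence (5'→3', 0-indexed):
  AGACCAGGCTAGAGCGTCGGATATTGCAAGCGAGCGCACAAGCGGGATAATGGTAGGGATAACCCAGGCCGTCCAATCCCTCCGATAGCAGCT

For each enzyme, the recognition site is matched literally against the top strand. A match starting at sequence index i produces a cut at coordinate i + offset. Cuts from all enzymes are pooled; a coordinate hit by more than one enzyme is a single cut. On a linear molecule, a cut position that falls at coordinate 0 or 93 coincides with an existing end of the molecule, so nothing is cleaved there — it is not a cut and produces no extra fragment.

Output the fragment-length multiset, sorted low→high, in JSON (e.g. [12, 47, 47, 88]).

[3,4,5,5,6,7,7,8,9,12,27]

Scan for sites:
  RvuVI AGCG/2: at [12, 28, 32, 40] ⇒ [14, 30, 34, 42]
  MvoII (CAGCTTG, off=4): no sites
  SqiII AGGC/1: at [5, 65] ⇒ [6, 66]
  OquI GGATA/5: at [18, 44, 56] ⇒ [23, 49, 61]
  VbrIX AGAGCGT/1: at [10] ⇒ [11]

Pooled cuts: [6, 11, 14, 23, 30, 34, 42, 49, 61, 66]

Fragment lengths:
  [0,6): 6 bp
  [6,11): 5 bp
  [11,14): 3 bp
  [14,23): 9 bp
  [23,30): 7 bp
  [30,34): 4 bp
  [34,42): 8 bp
  [42,49): 7 bp
  [49,61): 12 bp
  [61,66): 5 bp
  [66,93): 27 bp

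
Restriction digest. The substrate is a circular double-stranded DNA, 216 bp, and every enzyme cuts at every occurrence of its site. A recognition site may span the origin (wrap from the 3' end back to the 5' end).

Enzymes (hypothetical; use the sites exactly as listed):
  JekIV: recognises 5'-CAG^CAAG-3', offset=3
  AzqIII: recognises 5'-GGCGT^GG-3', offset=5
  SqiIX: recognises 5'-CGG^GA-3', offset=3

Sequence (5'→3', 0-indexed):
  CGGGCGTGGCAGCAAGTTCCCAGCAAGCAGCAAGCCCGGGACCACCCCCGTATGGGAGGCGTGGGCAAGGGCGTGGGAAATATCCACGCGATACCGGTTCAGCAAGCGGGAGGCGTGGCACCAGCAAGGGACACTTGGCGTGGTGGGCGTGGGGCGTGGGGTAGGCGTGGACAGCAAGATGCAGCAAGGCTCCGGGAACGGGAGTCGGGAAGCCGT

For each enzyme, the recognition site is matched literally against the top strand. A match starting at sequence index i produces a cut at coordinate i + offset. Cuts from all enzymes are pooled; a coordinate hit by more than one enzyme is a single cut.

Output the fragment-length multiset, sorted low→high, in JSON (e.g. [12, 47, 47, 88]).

[5,6,6,7,7,7,7,7,8,9,9,10,11,11,11,12,15,17,23,28]

Scan for sites:
  JekIV CAGCAAG/3: at [9, 20, 27, 99, 121, 171, 181] ⇒ [12, 23, 30, 102, 124, 174, 184]
  AzqIII GGCGTGG/5: at [2, 57, 69, 111, 136, 145, 152, 163] ⇒ [7, 62, 74, 116, 141, 150, 157, 168]
  SqiIX CGGGA/3: at [36, 106, 192, 198, 205] ⇒ [39, 109, 195, 201, 208]

All cut coordinates (distinct, sorted): [7, 12, 23, 30, 39, 62, 74, 102, 109, 116, 124, 141, 150, 157, 168, 174, 184, 195, 201, 208]

Fragments:
  7→12: 5 bp
  12→23: 11 bp
  23→30: 7 bp
  30→39: 9 bp
  39→62: 23 bp
  62→74: 12 bp
  74→102: 28 bp
  102→109: 7 bp
  109→116: 7 bp
  116→124: 8 bp
  124→141: 17 bp
  141→150: 9 bp
  150→157: 7 bp
  157→168: 11 bp
  168→174: 6 bp
  174→184: 10 bp
  184→195: 11 bp
  195→201: 6 bp
  201→208: 7 bp
  208→7 (wrap): 216-208+7 = 15 bp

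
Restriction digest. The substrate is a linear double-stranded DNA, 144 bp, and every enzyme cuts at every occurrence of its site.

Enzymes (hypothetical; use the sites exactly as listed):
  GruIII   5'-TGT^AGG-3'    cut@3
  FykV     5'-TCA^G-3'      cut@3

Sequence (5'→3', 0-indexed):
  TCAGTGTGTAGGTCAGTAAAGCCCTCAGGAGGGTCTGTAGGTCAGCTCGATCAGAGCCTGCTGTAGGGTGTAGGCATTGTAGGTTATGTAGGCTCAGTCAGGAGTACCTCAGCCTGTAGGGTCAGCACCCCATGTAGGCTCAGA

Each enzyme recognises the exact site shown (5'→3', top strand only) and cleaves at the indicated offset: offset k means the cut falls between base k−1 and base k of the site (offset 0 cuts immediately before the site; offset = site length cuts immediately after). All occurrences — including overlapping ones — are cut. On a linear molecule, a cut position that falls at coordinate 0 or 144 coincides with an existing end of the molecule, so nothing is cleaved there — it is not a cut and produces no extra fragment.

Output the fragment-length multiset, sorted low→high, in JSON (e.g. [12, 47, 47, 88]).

[2,3,4,6,6,6,6,7,7,7,7,9,9,9,11,11,11,11,12]

Scan for sites:
  GruIII (TGTAGG, off=3): starts [6, 35, 61, 68, 77, 86, 114, 132] → cuts [9, 38, 64, 71, 80, 89, 117, 135]
  FykV (TCAG, off=3): starts [0, 12, 24, 41, 50, 93, 97, 108, 121, 139] → cuts [3, 15, 27, 44, 53, 96, 100, 111, 124, 142]

Pooled cuts: [3, 9, 15, 27, 38, 44, 53, 64, 71, 80, 89, 96, 100, 111, 117, 124, 135, 142]

Fragment lengths:
  [0,3): 3 bp
  [3,9): 6 bp
  [9,15): 6 bp
  [15,27): 12 bp
  [27,38): 11 bp
  [38,44): 6 bp
  [44,53): 9 bp
  [53,64): 11 bp
  [64,71): 7 bp
  [71,80): 9 bp
  [80,89): 9 bp
  [89,96): 7 bp
  [96,100): 4 bp
  [100,111): 11 bp
  [111,117): 6 bp
  [117,124): 7 bp
  [124,135): 11 bp
  [135,142): 7 bp
  [142,144): 2 bp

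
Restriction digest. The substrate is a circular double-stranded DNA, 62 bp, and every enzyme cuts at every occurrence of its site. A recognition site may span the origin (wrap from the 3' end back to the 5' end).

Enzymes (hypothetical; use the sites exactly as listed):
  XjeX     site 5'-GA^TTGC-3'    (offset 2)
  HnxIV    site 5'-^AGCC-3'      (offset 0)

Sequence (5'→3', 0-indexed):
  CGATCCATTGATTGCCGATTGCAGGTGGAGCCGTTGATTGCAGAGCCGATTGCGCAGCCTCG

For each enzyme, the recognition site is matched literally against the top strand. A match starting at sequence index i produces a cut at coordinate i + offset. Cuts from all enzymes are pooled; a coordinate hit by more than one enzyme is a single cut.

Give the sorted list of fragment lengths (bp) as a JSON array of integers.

[6,6,6,7,9,10,18]

Scan for sites:
  XjeX GATTGC/2: at [9, 16, 35, 47] ⇒ [11, 18, 37, 49]
  HnxIV AGCC/0: at [28, 43, 55] ⇒ [28, 43, 55]

Pooled cuts: [11, 18, 28, 37, 43, 49, 55]

Fragment lengths:
  11→18: 7 bp
  18→28: 10 bp
  28→37: 9 bp
  37→43: 6 bp
  43→49: 6 bp
  49→55: 6 bp
  55→11 (wrap): 62-55+11 = 18 bp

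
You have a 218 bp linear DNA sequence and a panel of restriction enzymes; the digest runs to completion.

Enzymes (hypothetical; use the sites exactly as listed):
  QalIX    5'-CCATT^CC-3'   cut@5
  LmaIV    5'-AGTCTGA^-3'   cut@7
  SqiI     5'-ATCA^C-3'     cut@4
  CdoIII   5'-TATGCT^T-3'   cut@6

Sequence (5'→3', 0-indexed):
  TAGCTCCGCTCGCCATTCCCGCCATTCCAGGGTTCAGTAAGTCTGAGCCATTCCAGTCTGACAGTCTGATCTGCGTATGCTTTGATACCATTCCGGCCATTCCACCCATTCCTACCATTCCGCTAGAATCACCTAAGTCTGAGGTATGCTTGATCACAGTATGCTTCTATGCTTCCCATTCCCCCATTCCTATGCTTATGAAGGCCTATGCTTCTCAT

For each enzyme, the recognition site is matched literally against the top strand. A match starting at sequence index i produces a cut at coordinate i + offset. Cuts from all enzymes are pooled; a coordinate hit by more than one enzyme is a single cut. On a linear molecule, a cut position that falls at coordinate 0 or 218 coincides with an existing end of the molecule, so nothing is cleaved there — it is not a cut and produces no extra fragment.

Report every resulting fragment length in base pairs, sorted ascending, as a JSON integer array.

Per-enzyme occurrences:
  QalIX (CCATTCC, off=5): starts [12, 21, 47, 87, 96, 105, 114, 175, 183] → cuts [17, 26, 52, 92, 101, 110, 119, 180, 188]
  LmaIV (AGTCTGA, off=7): starts [39, 54, 62, 135] → cuts [46, 61, 69, 142]
  SqiI (ATCAC, off=4): starts [127, 152] → cuts [131, 156]
  CdoIII (TATGCTT, off=6): starts [75, 144, 159, 167, 190, 206] → cuts [81, 150, 165, 173, 196, 212]

All cut coordinates (distinct, sorted): [17, 26, 46, 52, 61, 69, 81, 92, 101, 110, 119, 131, 142, 150, 156, 165, 173, 180, 188, 196, 212]

Fragments:
  [0,17): 17 bp
  [17,26): 9 bp
  [26,46): 20 bp
  [46,52): 6 bp
  [52,61): 9 bp
  [61,69): 8 bp
  [69,81): 12 bp
  [81,92): 11 bp
  [92,101): 9 bp
  [101,110): 9 bp
  [110,119): 9 bp
  [119,131): 12 bp
  [131,142): 11 bp
  [142,150): 8 bp
  [150,156): 6 bp
  [156,165): 9 bp
  [165,173): 8 bp
  [173,180): 7 bp
  [180,188): 8 bp
  [188,196): 8 bp
  [196,212): 16 bp
  [212,218): 6 bp

[6,6,6,7,8,8,8,8,8,9,9,9,9,9,9,11,11,12,12,16,17,20]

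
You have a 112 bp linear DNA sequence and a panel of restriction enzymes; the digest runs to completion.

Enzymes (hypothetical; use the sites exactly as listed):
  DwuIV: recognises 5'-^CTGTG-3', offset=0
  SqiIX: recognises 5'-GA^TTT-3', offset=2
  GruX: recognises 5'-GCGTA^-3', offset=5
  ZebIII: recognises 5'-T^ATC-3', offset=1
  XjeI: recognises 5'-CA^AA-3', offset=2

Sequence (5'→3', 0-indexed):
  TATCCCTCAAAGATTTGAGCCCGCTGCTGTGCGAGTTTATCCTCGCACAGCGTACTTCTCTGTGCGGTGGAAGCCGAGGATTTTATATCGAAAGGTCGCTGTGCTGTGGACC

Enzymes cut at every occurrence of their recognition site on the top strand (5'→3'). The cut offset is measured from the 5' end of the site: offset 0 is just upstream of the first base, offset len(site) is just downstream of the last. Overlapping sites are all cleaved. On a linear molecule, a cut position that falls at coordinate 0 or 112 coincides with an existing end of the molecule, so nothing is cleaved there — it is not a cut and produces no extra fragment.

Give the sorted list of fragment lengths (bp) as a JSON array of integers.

Scan for sites:
  DwuIV (CTGTG, off=0): starts [26, 59, 98, 103] → cuts [26, 59, 98, 103]
  SqiIX (GATTT, off=2): starts [11, 78] → cuts [13, 80]
  GruX (GCGTA, off=5): starts [49] → cuts [54]
  ZebIII (TATC, off=1): starts [0, 37, 85] → cuts [1, 38, 86]
  XjeI (CAAA, off=2): starts [7] → cuts [9]

Pooled cuts: [1, 9, 13, 26, 38, 54, 59, 80, 86, 98, 103]

Fragment lengths:
  [0,1): 1 bp
  [1,9): 8 bp
  [9,13): 4 bp
  [13,26): 13 bp
  [26,38): 12 bp
  [38,54): 16 bp
  [54,59): 5 bp
  [59,80): 21 bp
  [80,86): 6 bp
  [86,98): 12 bp
  [98,103): 5 bp
  [103,112): 9 bp

[1,4,5,5,6,8,9,12,12,13,16,21]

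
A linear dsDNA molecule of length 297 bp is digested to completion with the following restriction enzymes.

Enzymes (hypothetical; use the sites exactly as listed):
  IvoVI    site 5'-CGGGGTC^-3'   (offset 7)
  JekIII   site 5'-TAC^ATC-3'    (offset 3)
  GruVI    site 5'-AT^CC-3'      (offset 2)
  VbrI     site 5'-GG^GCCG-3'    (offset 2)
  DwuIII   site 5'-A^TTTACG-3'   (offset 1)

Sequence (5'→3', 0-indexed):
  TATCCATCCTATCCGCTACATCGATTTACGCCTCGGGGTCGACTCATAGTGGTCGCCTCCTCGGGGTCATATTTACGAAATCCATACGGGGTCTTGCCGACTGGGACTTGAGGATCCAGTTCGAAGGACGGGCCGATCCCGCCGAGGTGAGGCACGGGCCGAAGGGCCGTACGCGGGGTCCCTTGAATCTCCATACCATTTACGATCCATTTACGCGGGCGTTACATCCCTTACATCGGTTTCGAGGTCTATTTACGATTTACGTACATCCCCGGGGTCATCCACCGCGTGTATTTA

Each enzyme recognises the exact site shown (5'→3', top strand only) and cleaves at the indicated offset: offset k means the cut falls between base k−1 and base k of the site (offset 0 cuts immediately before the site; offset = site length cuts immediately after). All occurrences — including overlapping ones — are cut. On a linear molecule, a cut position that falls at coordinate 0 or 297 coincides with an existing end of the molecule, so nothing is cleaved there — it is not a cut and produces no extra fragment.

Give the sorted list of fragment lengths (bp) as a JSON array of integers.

Site scan:
  IvoVI (CGGGGTC, off=7): starts [33, 61, 86, 173, 272] → cuts [40, 68, 93, 180, 279]
  JekIII (TACATC, off=3): starts [16, 222, 231, 264] → cuts [19, 225, 234, 267]
  GruVI (ATCC, off=2): starts [1, 5, 10, 79, 113, 135, 204, 225, 267, 279] → cuts [3, 7, 12, 81, 115, 137, 206, 227, 269, 281]
  VbrI (GGGCCG, off=2): starts [129, 155, 163] → cuts [131, 157, 165]
  DwuIII (ATTTACG, off=1): starts [23, 70, 197, 208, 250, 257] → cuts [24, 71, 198, 209, 251, 258]

Pooled cuts: [3, 7, 12, 19, 24, 40, 68, 71, 81, 93, 115, 131, 137, 157, 165, 180, 198, 206, 209, 225, 227, 234, 251, 258, 267, 269, 279, 281]

Fragment lengths:
  [0,3): 3 bp
  [3,7): 4 bp
  [7,12): 5 bp
  [12,19): 7 bp
  [19,24): 5 bp
  [24,40): 16 bp
  [40,68): 28 bp
  [68,71): 3 bp
  [71,81): 10 bp
  [81,93): 12 bp
  [93,115): 22 bp
  [115,131): 16 bp
  [131,137): 6 bp
  [137,157): 20 bp
  [157,165): 8 bp
  [165,180): 15 bp
  [180,198): 18 bp
  [198,206): 8 bp
  [206,209): 3 bp
  [209,225): 16 bp
  [225,227): 2 bp
  [227,234): 7 bp
  [234,251): 17 bp
  [251,258): 7 bp
  [258,267): 9 bp
  [267,269): 2 bp
  [269,279): 10 bp
  [279,281): 2 bp
  [281,297): 16 bp

[2,2,2,3,3,3,4,5,5,6,7,7,7,8,8,9,10,10,12,15,16,16,16,16,17,18,20,22,28]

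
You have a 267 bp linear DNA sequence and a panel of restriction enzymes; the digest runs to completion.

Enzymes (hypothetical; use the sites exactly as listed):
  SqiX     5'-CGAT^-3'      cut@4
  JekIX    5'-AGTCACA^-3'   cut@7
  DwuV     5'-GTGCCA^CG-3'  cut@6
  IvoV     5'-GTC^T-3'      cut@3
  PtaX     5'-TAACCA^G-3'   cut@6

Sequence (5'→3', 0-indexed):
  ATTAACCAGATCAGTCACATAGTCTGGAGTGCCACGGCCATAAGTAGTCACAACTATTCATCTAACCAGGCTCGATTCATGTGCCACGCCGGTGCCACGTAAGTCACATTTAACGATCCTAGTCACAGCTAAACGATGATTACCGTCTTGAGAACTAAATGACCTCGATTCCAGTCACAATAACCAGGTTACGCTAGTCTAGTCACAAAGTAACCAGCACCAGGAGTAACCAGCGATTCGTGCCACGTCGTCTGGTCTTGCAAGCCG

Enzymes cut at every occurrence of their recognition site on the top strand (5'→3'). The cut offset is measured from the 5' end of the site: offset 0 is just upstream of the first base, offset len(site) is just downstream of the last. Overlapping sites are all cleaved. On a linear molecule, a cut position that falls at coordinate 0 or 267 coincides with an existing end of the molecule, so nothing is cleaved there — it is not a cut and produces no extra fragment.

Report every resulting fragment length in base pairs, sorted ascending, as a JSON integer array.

Site scan:
  SqiX (CGAT, off=4): starts [72, 113, 133, 165, 233] → cuts [76, 117, 137, 169, 237]
  JekIX (AGTCACA, off=7): starts [12, 45, 101, 120, 172, 200] → cuts [19, 52, 108, 127, 179, 207]
  DwuV (GTGCCACG, off=6): starts [28, 80, 91, 239] → cuts [34, 86, 97, 245]
  IvoV (GTCT, off=3): starts [21, 144, 196, 249, 254] → cuts [24, 147, 199, 252, 257]
  PtaX (TAACCAG, off=6): starts [2, 62, 180, 210, 226] → cuts [8, 68, 186, 216, 232]

All cut coordinates (distinct, sorted): [8, 19, 24, 34, 52, 68, 76, 86, 97, 108, 117, 127, 137, 147, 169, 179, 186, 199, 207, 216, 232, 237, 245, 252, 257]

Fragment lengths:
  [0,8): 8 bp
  [8,19): 11 bp
  [19,24): 5 bp
  [24,34): 10 bp
  [34,52): 18 bp
  [52,68): 16 bp
  [68,76): 8 bp
  [76,86): 10 bp
  [86,97): 11 bp
  [97,108): 11 bp
  [108,117): 9 bp
  [117,127): 10 bp
  [127,137): 10 bp
  [137,147): 10 bp
  [147,169): 22 bp
  [169,179): 10 bp
  [179,186): 7 bp
  [186,199): 13 bp
  [199,207): 8 bp
  [207,216): 9 bp
  [216,232): 16 bp
  [232,237): 5 bp
  [237,245): 8 bp
  [245,252): 7 bp
  [252,257): 5 bp
  [257,267): 10 bp

[5,5,5,7,7,8,8,8,8,9,9,10,10,10,10,10,10,10,11,11,11,13,16,16,18,22]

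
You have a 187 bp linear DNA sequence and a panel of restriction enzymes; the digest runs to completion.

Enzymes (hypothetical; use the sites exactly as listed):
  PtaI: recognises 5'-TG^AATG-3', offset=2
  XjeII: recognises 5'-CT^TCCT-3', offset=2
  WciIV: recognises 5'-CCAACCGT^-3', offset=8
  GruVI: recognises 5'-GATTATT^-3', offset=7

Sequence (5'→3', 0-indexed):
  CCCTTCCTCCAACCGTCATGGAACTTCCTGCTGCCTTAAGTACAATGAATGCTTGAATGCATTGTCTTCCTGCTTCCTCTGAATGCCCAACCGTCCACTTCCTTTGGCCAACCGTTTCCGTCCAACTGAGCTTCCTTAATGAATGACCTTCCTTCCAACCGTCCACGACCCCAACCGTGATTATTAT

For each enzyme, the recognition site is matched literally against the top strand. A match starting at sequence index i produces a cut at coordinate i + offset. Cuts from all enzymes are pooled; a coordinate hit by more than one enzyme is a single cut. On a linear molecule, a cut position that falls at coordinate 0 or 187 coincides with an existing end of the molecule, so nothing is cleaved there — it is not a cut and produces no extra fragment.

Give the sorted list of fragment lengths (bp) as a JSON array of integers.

Site scan:
  PtaI TGAATG/2: at [45, 53, 79, 139] ⇒ [47, 55, 81, 141]
  XjeII CTTCCT/2: at [2, 23, 65, 72, 97, 130, 147] ⇒ [4, 25, 67, 74, 99, 132, 149]
  WciIV CCAACCGT/8: at [8, 86, 107, 154, 170] ⇒ [16, 94, 115, 162, 178]
  GruVI GATTATT/7: at [178] ⇒ [185]

All cut coordinates (distinct, sorted): [4, 16, 25, 47, 55, 67, 74, 81, 94, 99, 115, 132, 141, 149, 162, 178, 185]

Fragments:
  [0,4): 4 bp
  [4,16): 12 bp
  [16,25): 9 bp
  [25,47): 22 bp
  [47,55): 8 bp
  [55,67): 12 bp
  [67,74): 7 bp
  [74,81): 7 bp
  [81,94): 13 bp
  [94,99): 5 bp
  [99,115): 16 bp
  [115,132): 17 bp
  [132,141): 9 bp
  [141,149): 8 bp
  [149,162): 13 bp
  [162,178): 16 bp
  [178,185): 7 bp
  [185,187): 2 bp

[2,4,5,7,7,7,8,8,9,9,12,12,13,13,16,16,17,22]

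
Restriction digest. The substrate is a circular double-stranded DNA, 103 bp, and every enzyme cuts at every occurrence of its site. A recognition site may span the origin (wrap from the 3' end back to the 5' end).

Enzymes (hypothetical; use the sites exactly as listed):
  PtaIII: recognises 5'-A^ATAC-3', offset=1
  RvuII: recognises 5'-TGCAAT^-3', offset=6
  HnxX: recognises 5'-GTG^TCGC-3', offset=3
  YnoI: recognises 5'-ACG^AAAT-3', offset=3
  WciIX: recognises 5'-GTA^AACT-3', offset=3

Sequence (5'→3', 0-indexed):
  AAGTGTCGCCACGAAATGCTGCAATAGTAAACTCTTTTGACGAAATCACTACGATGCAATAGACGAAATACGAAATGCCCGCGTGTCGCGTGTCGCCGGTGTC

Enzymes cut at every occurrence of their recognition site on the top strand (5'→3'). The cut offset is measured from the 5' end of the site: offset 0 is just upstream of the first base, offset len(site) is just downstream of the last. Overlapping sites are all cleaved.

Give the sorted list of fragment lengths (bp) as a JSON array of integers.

Scan for sites:
  PtaIII AATAC/1: at [66] ⇒ [67]
  RvuII TGCAAT/6: at [19, 54] ⇒ [25, 60]
  HnxX GTGTCGC/3: at [2, 82, 89] ⇒ [5, 85, 92]
  YnoI ACGAAAT/3: at [10, 39, 62, 69] ⇒ [13, 42, 65, 72]
  WciIX GTAAACT/3: at [26] ⇒ [29]

Pooled cuts: [5, 13, 25, 29, 42, 60, 65, 67, 72, 85, 92]

Fragments:
  5→13: 8 bp
  13→25: 12 bp
  25→29: 4 bp
  29→42: 13 bp
  42→60: 18 bp
  60→65: 5 bp
  65→67: 2 bp
  67→72: 5 bp
  72→85: 13 bp
  85→92: 7 bp
  92→5 (wrap): 103-92+5 = 16 bp

[2,4,5,5,7,8,12,13,13,16,18]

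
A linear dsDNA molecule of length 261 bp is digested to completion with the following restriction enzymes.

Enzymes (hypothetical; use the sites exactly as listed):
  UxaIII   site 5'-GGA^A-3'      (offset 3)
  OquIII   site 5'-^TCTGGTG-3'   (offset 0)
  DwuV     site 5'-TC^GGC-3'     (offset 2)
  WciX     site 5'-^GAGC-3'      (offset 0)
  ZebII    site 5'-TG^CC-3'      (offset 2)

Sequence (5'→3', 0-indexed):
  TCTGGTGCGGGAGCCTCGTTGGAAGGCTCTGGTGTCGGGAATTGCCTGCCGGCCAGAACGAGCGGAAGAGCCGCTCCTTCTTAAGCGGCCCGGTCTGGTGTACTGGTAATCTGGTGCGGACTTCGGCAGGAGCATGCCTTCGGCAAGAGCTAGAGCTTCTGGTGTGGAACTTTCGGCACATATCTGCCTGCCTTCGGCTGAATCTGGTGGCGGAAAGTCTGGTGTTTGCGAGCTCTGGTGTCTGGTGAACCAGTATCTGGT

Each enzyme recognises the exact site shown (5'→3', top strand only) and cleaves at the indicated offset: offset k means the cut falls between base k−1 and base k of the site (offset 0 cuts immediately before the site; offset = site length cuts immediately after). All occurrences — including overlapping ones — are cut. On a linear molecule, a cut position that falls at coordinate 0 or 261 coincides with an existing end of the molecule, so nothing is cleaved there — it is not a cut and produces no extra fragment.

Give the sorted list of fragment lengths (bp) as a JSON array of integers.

Scan for sites:
  UxaIII GGAA/3: at [20, 37, 63, 165, 211] ⇒ [23, 40, 66, 168, 214]
  OquIII TCTGGTG/0: at [0, 27, 93, 109, 157, 202, 217, 233, 240] ⇒ [27, 93, 109, 157, 202, 217, 233, 240] (position 0 is a terminus of the linear molecule — no cut)
  DwuV TCGGC/2: at [122, 139, 172, 193] ⇒ [124, 141, 174, 195]
  WciX GAGC/0: at [10, 59, 67, 129, 146, 152, 229] ⇒ [10, 59, 67, 129, 146, 152, 229]
  ZebII TGCC/2: at [42, 46, 134, 184, 188] ⇒ [44, 48, 136, 186, 190]

Pooled cuts: [10, 23, 27, 40, 44, 48, 59, 66, 67, 93, 109, 124, 129, 136, 141, 146, 152, 157, 168, 174, 186, 190, 195, 202, 214, 217, 229, 233, 240]

Fragments:
  [0,10): 10 bp
  [10,23): 13 bp
  [23,27): 4 bp
  [27,40): 13 bp
  [40,44): 4 bp
  [44,48): 4 bp
  [48,59): 11 bp
  [59,66): 7 bp
  [66,67): 1 bp
  [67,93): 26 bp
  [93,109): 16 bp
  [109,124): 15 bp
  [124,129): 5 bp
  [129,136): 7 bp
  [136,141): 5 bp
  [141,146): 5 bp
  [146,152): 6 bp
  [152,157): 5 bp
  [157,168): 11 bp
  [168,174): 6 bp
  [174,186): 12 bp
  [186,190): 4 bp
  [190,195): 5 bp
  [195,202): 7 bp
  [202,214): 12 bp
  [214,217): 3 bp
  [217,229): 12 bp
  [229,233): 4 bp
  [233,240): 7 bp
  [240,261): 21 bp

[1,3,4,4,4,4,4,5,5,5,5,5,6,6,7,7,7,7,10,11,11,12,12,12,13,13,15,16,21,26]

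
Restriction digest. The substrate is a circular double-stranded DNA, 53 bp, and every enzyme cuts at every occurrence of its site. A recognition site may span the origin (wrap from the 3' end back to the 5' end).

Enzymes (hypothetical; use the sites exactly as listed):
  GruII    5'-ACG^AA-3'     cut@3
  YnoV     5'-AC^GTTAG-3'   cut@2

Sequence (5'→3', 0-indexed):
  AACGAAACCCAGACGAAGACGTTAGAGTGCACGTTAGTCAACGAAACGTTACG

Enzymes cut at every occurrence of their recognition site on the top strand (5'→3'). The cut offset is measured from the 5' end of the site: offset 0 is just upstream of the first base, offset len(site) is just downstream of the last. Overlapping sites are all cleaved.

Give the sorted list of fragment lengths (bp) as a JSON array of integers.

[4,5,10,11,11,12]

Per-enzyme occurrences:
  GruII ACGAA/3: at [1, 12, 40, 50] ⇒ [0, 4, 15, 43]
  YnoV ACGTTAG/2: at [18, 30] ⇒ [20, 32]

Pooled cuts: [0, 4, 15, 20, 32, 43]

Fragment lengths:
  0→4: 4 bp
  4→15: 11 bp
  15→20: 5 bp
  20→32: 12 bp
  32→43: 11 bp
  43→0 (wrap): 53-43+0 = 10 bp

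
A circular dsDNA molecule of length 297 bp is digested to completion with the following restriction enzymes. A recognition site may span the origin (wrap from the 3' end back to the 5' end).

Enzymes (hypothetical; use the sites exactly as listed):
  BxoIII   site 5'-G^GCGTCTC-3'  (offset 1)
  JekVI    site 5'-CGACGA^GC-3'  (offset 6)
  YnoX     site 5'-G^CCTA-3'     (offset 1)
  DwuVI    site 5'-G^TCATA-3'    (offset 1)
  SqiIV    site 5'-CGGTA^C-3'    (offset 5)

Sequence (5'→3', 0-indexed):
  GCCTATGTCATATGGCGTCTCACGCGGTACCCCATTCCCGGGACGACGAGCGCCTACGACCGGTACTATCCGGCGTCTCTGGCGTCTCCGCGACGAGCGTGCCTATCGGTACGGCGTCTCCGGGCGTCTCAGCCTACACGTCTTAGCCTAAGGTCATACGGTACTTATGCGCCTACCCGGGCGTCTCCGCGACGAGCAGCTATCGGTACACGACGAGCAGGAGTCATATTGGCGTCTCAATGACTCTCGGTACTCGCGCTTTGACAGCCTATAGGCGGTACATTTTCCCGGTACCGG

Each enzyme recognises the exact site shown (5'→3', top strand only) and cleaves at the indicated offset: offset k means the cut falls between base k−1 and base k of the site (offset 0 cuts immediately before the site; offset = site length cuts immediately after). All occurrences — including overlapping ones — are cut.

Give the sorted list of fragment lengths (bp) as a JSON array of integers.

Scan for sites:
  BxoIII (GGCGTCTC, off=1): starts [13, 71, 80, 112, 122, 179, 230] → cuts [14, 72, 81, 113, 123, 180, 231]
  JekVI (CGACGAGC, off=6): starts [43, 90, 189, 210] → cuts [49, 96, 195, 216]
  YnoX (GCCTA, off=1): starts [0, 51, 100, 131, 145, 170, 266] → cuts [1, 52, 101, 132, 146, 171, 267]
  DwuVI (GTCATA, off=1): starts [6, 152, 222] → cuts [7, 153, 223]
  SqiIV (CGGTAC, off=5): starts [24, 60, 106, 158, 203, 247, 275, 288] → cuts [29, 65, 111, 163, 208, 252, 280, 293]

Pooled cuts: [1, 7, 14, 29, 49, 52, 65, 72, 81, 96, 101, 111, 113, 123, 132, 146, 153, 163, 171, 180, 195, 208, 216, 223, 231, 252, 267, 280, 293]

Fragments:
  1→7: 6 bp
  7→14: 7 bp
  14→29: 15 bp
  29→49: 20 bp
  49→52: 3 bp
  52→65: 13 bp
  65→72: 7 bp
  72→81: 9 bp
  81→96: 15 bp
  96→101: 5 bp
  101→111: 10 bp
  111→113: 2 bp
  113→123: 10 bp
  123→132: 9 bp
  132→146: 14 bp
  146→153: 7 bp
  153→163: 10 bp
  163→171: 8 bp
  171→180: 9 bp
  180→195: 15 bp
  195→208: 13 bp
  208→216: 8 bp
  216→223: 7 bp
  223→231: 8 bp
  231→252: 21 bp
  252→267: 15 bp
  267→280: 13 bp
  280→293: 13 bp
  293→1 (wrap): 297-293+1 = 5 bp

[2,3,5,5,6,7,7,7,7,8,8,8,9,9,9,10,10,10,13,13,13,13,14,15,15,15,15,20,21]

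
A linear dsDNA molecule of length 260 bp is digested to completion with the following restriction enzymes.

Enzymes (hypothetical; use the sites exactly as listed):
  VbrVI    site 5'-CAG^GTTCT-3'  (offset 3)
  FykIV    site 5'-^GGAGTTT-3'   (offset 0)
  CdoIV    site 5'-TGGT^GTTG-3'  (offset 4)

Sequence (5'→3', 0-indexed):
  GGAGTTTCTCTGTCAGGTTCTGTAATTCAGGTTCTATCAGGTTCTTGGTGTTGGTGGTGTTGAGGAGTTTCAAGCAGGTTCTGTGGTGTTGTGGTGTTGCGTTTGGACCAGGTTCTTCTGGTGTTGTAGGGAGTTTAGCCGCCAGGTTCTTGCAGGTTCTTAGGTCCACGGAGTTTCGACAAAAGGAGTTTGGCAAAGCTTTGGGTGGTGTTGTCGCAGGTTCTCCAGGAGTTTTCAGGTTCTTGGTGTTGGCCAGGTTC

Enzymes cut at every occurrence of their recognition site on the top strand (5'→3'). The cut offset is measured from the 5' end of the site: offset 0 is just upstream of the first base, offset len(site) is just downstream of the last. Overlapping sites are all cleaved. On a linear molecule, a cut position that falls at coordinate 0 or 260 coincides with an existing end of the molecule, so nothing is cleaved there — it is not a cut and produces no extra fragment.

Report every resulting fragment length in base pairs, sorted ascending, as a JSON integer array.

Site scan:
  VbrVI (CAGGTTCT, off=3): starts [13, 27, 37, 74, 108, 142, 152, 216, 235] → cuts [16, 30, 40, 77, 111, 145, 155, 219, 238]
  FykIV (GGAGTTT, off=0): starts [0, 63, 129, 169, 184, 227] → cuts [63, 129, 169, 184, 227] (position 0 is a terminus of the linear molecule — no cut)
  CdoIV (TGGTGTTG, off=4): starts [45, 54, 83, 91, 118, 205, 243] → cuts [49, 58, 87, 95, 122, 209, 247]

All cut coordinates (distinct, sorted): [16, 30, 40, 49, 58, 63, 77, 87, 95, 111, 122, 129, 145, 155, 169, 184, 209, 219, 227, 238, 247]

Fragment lengths:
  [0,16): 16 bp
  [16,30): 14 bp
  [30,40): 10 bp
  [40,49): 9 bp
  [49,58): 9 bp
  [58,63): 5 bp
  [63,77): 14 bp
  [77,87): 10 bp
  [87,95): 8 bp
  [95,111): 16 bp
  [111,122): 11 bp
  [122,129): 7 bp
  [129,145): 16 bp
  [145,155): 10 bp
  [155,169): 14 bp
  [169,184): 15 bp
  [184,209): 25 bp
  [209,219): 10 bp
  [219,227): 8 bp
  [227,238): 11 bp
  [238,247): 9 bp
  [247,260): 13 bp

[5,7,8,8,9,9,9,10,10,10,10,11,11,13,14,14,14,15,16,16,16,25]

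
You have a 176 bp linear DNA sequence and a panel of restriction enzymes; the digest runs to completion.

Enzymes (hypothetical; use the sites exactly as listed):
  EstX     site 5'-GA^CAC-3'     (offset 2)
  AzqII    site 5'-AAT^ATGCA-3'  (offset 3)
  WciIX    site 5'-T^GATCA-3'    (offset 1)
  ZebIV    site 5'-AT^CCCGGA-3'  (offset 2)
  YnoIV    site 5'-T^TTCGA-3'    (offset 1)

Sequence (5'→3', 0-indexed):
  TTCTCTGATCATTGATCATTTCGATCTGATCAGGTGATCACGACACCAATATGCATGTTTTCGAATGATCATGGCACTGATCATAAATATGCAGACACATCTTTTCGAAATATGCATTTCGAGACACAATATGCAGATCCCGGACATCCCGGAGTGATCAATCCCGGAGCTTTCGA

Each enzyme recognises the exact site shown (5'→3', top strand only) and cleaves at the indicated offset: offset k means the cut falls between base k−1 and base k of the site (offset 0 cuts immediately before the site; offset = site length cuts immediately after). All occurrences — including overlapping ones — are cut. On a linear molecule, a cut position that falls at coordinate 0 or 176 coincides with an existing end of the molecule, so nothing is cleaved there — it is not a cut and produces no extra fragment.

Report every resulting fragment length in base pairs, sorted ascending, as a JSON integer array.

Per-enzyme occurrences:
  EstX (GACAC, off=2): starts [41, 93, 122] → cuts [43, 95, 124]
  AzqII (AATATGCA, off=3): starts [47, 85, 108, 127] → cuts [50, 88, 111, 130]
  WciIX (TGATCA, off=1): starts [5, 12, 26, 34, 65, 77, 154] → cuts [6, 13, 27, 35, 66, 78, 155]
  ZebIV (ATCCCGGA, off=2): starts [136, 145, 160] → cuts [138, 147, 162]
  YnoIV (TTTCGA, off=1): starts [18, 58, 102, 116, 170] → cuts [19, 59, 103, 117, 171]

All cut coordinates (distinct, sorted): [6, 13, 19, 27, 35, 43, 50, 59, 66, 78, 88, 95, 103, 111, 117, 124, 130, 138, 147, 155, 162, 171]

Fragments:
  [0,6): 6 bp
  [6,13): 7 bp
  [13,19): 6 bp
  [19,27): 8 bp
  [27,35): 8 bp
  [35,43): 8 bp
  [43,50): 7 bp
  [50,59): 9 bp
  [59,66): 7 bp
  [66,78): 12 bp
  [78,88): 10 bp
  [88,95): 7 bp
  [95,103): 8 bp
  [103,111): 8 bp
  [111,117): 6 bp
  [117,124): 7 bp
  [124,130): 6 bp
  [130,138): 8 bp
  [138,147): 9 bp
  [147,155): 8 bp
  [155,162): 7 bp
  [162,171): 9 bp
  [171,176): 5 bp

[5,6,6,6,6,7,7,7,7,7,7,8,8,8,8,8,8,8,9,9,9,10,12]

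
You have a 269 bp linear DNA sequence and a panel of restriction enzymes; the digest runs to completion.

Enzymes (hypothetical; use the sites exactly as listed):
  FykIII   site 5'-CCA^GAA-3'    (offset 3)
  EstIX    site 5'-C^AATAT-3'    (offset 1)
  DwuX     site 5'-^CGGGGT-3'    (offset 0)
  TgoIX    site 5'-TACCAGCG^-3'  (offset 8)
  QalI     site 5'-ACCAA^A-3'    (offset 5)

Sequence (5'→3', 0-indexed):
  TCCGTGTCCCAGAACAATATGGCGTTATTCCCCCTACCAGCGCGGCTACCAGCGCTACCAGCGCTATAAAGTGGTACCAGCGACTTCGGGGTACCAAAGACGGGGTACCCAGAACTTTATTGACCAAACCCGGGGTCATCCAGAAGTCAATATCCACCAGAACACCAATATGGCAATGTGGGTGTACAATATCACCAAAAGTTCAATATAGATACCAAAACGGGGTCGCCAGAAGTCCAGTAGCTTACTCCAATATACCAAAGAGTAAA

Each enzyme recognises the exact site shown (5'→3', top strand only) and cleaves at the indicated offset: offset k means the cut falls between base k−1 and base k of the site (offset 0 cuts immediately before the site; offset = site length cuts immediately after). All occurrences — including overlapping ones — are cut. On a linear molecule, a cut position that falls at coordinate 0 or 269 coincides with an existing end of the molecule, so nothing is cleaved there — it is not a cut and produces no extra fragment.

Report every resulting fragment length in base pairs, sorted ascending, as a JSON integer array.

Scan for sites:
  FykIII CCAGAA/3: at [8, 108, 139, 156, 228] ⇒ [11, 111, 142, 159, 231]
  EstIX CAATAT/1: at [14, 147, 165, 186, 203, 250] ⇒ [15, 148, 166, 187, 204, 251]
  DwuX CGGGGT/0: at [86, 100, 130, 220] ⇒ [86, 100, 130, 220]
  TgoIX TACCAGCG/8: at [34, 46, 55, 74] ⇒ [42, 54, 63, 82]
  QalI ACCAAA/5: at [92, 122, 193, 213, 256] ⇒ [97, 127, 198, 218, 261]

Pooled cuts: [11, 15, 42, 54, 63, 82, 86, 97, 100, 111, 127, 130, 142, 148, 159, 166, 187, 198, 204, 218, 220, 231, 251, 261]

Fragments:
  [0,11): 11 bp
  [11,15): 4 bp
  [15,42): 27 bp
  [42,54): 12 bp
  [54,63): 9 bp
  [63,82): 19 bp
  [82,86): 4 bp
  [86,97): 11 bp
  [97,100): 3 bp
  [100,111): 11 bp
  [111,127): 16 bp
  [127,130): 3 bp
  [130,142): 12 bp
  [142,148): 6 bp
  [148,159): 11 bp
  [159,166): 7 bp
  [166,187): 21 bp
  [187,198): 11 bp
  [198,204): 6 bp
  [204,218): 14 bp
  [218,220): 2 bp
  [220,231): 11 bp
  [231,251): 20 bp
  [251,261): 10 bp
  [261,269): 8 bp

[2,3,3,4,4,6,6,7,8,9,10,11,11,11,11,11,11,12,12,14,16,19,20,21,27]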